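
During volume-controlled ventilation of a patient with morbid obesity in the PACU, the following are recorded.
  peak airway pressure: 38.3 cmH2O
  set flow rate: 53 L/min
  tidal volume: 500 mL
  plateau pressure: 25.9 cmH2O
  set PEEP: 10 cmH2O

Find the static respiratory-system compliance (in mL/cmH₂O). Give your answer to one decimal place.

31.4

Cstat = Vt / (Pplat − PEEP) = 500 / (25.9 − 10) = 500 / 15.9 = 31.447 mL/cmH2O.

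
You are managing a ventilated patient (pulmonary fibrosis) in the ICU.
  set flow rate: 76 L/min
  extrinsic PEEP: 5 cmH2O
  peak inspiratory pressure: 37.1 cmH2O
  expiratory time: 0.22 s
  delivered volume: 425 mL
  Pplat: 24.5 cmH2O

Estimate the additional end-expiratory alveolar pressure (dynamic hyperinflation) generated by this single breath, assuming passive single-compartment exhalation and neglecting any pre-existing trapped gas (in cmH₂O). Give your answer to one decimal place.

7.1

Flow: 76 L/min ÷ 60 = 1.2667 L/s.
R = (PIP − Pplat)/V̇ = (37.1 − 24.5) / 1.2667 = 12.6/1.2667 = 9.947 cmH2O·s/L.
C = Vt/(Pplat − PEEP) = 425.0 / (24.5 − 5) = 425.0/19.5 = 21.795 mL/cmH2O.
τ = R × C = 9.947 × 0.0218 L/cmH2O = 0.2168 s.
Fraction remaining = e^(−Te/τ) = e^(−0.22/0.2168) = 0.3625; trapped volume = 425.0 × 0.3625 = 154.06 mL.
Additional alveolar pressure from trapping ≈ V_trapped / C = 154.06 / 21.795 = 7.069 cmH2O.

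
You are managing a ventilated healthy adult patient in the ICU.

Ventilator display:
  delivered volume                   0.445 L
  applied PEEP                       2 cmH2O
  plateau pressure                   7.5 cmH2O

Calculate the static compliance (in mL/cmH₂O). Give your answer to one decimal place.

Cstat = Vt / (Pplat − PEEP) = 445 / (7.5 − 2) = 445 / 5.5 = 80.909 mL/cmH2O.

80.9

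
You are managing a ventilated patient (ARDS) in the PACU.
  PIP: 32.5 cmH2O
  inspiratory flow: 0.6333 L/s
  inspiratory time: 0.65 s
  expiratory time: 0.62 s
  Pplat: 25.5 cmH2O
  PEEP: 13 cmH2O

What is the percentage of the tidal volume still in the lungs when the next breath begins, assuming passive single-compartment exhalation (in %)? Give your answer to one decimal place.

Vt = flow × Ti = 0.6333 L/s × 0.65 s × 1000 mL/L = 411.65 mL.
R = (PIP − Pplat)/V̇ = (32.5 − 25.5) / 0.6333 = 7.0/0.6333 = 11.053 cmH2O·s/L.
C = Vt/(Pplat − PEEP) = 411.65 / (25.5 − 13) = 411.65/12.5 = 32.932 mL/cmH2O.
τ = R × C = 11.053 × 0.03293 L/cmH2O = 0.364 s.
Fraction remaining at end-expiration = e^(−Te/τ) = e^(−0.62/0.364) = 0.1821 → 18.21%.

18.2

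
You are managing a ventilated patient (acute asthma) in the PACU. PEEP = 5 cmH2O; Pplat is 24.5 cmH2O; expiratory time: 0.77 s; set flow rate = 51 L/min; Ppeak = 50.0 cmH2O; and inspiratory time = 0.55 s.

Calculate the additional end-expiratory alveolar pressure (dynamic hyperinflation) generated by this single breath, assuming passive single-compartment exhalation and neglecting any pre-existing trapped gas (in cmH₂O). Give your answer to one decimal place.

6.7

Flow: 51 L/min ÷ 60 = 0.85 L/s.
Vt = flow × Ti = 0.85 L/s × 0.55 s × 1000 mL/L = 467.5 mL.
R = (PIP − Pplat)/V̇ = (50.0 − 24.5) / 0.85 = 25.5/0.85 = 30.0 cmH2O·s/L.
C = Vt/(Pplat − PEEP) = 467.5 / (24.5 − 5) = 467.5/19.5 = 23.974 mL/cmH2O.
τ = R × C = 30.0 × 0.02397 L/cmH2O = 0.7191 s.
Fraction remaining = e^(−Te/τ) = e^(−0.77/0.7191) = 0.3427; trapped volume = 467.5 × 0.3427 = 160.21 mL.
Additional alveolar pressure from trapping ≈ V_trapped / C = 160.21 / 23.974 = 6.683 cmH2O.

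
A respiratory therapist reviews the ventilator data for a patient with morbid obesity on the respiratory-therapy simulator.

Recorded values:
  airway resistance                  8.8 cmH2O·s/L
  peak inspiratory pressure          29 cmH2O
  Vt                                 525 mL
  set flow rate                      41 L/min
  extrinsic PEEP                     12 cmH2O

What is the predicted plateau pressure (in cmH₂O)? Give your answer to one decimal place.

23.0

Flow: 41 L/min ÷ 60 = 0.6833 L/s.
Pplat = PIP − Raw × flow = 29 − 8.8 × 0.6833 = 29 − 6.013 = 22.987 cmH2O.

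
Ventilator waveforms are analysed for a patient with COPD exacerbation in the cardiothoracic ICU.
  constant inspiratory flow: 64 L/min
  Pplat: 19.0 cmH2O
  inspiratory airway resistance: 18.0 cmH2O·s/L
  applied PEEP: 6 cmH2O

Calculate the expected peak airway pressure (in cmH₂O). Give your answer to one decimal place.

38.2

Flow: 64 L/min ÷ 60 = 1.0667 L/s.
PIP = Pplat + Raw × flow = 19.0 + 18.0 × 1.0667 = 19.0 + 19.201 = 38.201 cmH2O.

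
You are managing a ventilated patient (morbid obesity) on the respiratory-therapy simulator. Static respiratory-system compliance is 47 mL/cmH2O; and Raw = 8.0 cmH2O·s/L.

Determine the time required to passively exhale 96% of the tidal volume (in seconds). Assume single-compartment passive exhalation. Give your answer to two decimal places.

τ = R × C = 8.0 × 47 mL/cmH2O = 8.0 × 0.047 L/cmH2O = 0.376 s.
Exhaled fraction f = 1 − e^(−t/τ) → t = −τ·ln(1 − f) = −0.376·ln(0.04) = 1.21 s.

1.21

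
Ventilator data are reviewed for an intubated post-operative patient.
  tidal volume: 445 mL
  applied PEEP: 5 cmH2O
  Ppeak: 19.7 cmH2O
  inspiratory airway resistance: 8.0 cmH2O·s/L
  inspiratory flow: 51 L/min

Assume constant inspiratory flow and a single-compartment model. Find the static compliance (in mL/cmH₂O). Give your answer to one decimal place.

56.3

Flow: 51 L/min ÷ 60 = 0.85 L/s.
Equation of motion (constant flow): PIP = Vt/C + R·V̇ + PEEP.
Vt/C = PIP − R·V̇ − PEEP = 19.7 − 8.0×0.85 − 5 = 19.7 − 6.8 − 5 = 7.9 cmH2O.
C = Vt / 7.9 = 445 / 7.9 = 56.329 mL/cmH2O.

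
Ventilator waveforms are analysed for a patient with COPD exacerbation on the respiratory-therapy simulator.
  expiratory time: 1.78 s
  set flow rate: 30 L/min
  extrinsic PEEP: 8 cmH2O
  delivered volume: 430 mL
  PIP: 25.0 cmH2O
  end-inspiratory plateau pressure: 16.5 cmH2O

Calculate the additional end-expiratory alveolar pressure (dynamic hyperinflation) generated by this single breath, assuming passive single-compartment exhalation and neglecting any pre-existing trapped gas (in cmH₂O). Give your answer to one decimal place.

Flow: 30 L/min ÷ 60 = 0.5 L/s.
R = (PIP − Pplat)/V̇ = (25.0 − 16.5) / 0.5 = 8.5/0.5 = 17.0 cmH2O·s/L.
C = Vt/(Pplat − PEEP) = 430.0 / (16.5 − 8) = 430.0/8.5 = 50.588 mL/cmH2O.
τ = R × C = 17.0 × 0.05059 L/cmH2O = 0.86 s.
Fraction remaining = e^(−Te/τ) = e^(−1.78/0.86) = 0.1262; trapped volume = 430.0 × 0.1262 = 54.266 mL.
Additional alveolar pressure from trapping ≈ V_trapped / C = 54.266 / 50.588 = 1.073 cmH2O.

1.1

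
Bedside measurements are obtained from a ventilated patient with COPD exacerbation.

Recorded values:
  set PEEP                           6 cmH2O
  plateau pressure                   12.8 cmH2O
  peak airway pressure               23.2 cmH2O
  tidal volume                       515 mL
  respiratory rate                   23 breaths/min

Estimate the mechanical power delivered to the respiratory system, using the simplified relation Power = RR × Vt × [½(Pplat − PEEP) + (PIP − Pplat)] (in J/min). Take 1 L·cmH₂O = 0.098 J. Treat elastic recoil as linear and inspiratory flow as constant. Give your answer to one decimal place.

16.0

Per-breath work = Vt × [½(Pplat−PEEP) + (PIP−Pplat)] = 0.515 × [0.5×6.8 + 10.4] = 0.515 × 13.8 = 7.107 L·cmH2O.
Power = 23 × 7.107 = 163.46 L·cmH2O/min.
× 0.098 J/(L·cmH2O) → 16.019 J/min.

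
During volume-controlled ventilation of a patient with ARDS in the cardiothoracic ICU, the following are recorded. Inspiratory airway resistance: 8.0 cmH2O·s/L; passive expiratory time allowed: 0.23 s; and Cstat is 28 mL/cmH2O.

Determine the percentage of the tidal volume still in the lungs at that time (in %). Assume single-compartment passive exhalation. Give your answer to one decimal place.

τ = R × C = 8.0 × 28 mL/cmH2O = 8.0 × 0.028 L/cmH2O = 0.224 s.
Passive exhalation: V(t)/V₀ = e^(−t/τ) = e^(−0.23/0.224) = 0.3582.
Fraction remaining = 0.3582 → 35.82%.

35.8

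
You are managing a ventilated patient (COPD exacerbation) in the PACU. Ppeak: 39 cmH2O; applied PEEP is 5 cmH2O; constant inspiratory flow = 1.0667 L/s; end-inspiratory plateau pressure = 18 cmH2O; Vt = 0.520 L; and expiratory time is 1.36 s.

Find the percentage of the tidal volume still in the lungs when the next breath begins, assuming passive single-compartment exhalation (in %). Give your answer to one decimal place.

17.8

R = (PIP − Pplat)/V̇ = (39 − 18) / 1.0667 = 21.0/1.0667 = 19.687 cmH2O·s/L.
C = Vt/(Pplat − PEEP) = 520.0 / (18 − 5) = 520.0/13.0 = 40.0 mL/cmH2O.
τ = R × C = 19.687 × 0.04 L/cmH2O = 0.7875 s.
Fraction remaining at end-expiration = e^(−Te/τ) = e^(−1.36/0.7875) = 0.1778 → 17.78%.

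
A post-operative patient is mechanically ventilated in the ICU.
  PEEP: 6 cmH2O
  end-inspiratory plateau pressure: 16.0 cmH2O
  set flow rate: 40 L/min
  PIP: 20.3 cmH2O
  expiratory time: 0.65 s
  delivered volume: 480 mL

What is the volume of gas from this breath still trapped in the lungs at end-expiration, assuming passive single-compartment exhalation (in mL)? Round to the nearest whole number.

59

Flow: 40 L/min ÷ 60 = 0.6667 L/s.
R = (PIP − Pplat)/V̇ = (20.3 − 16.0) / 0.6667 = 4.3/0.6667 = 6.45 cmH2O·s/L.
C = Vt/(Pplat − PEEP) = 480.0 / (16.0 − 6) = 480.0/10.0 = 48.0 mL/cmH2O.
τ = R × C = 6.45 × 0.048 L/cmH2O = 0.3096 s.
Fraction remaining = e^(−Te/τ) = e^(−0.65/0.3096) = 0.1225.
Trapped volume = 480.0 × 0.1225 = 58.8 mL.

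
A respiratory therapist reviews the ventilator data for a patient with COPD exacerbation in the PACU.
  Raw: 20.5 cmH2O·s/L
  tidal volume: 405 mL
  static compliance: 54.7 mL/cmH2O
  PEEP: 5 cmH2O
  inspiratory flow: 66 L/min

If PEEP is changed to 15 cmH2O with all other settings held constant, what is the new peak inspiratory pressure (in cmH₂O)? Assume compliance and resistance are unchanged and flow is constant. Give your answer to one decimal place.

Flow: 66 L/min ÷ 60 = 1.1 L/s.
PIP = Vt/C + R·V̇ + PEEP (constant-flow equation of motion).
Only the baseline term changes: ΔPIP = ΔPEEP = 15 − 5 = 10.0 cmH2O.
Original PIP = 405/54.7 + 20.5×1.1 + 5 = 34.954 cmH2O; new PIP = 34.954 + (10.0) = 44.954 cmH2O.

45.0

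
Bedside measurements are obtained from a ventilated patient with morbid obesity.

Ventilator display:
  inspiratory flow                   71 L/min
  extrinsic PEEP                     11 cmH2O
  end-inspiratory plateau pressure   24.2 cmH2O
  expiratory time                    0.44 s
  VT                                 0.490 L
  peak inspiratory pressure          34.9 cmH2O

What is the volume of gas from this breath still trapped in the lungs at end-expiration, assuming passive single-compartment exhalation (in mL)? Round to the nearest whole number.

Flow: 71 L/min ÷ 60 = 1.1833 L/s.
R = (PIP − Pplat)/V̇ = (34.9 − 24.2) / 1.1833 = 10.7/1.1833 = 9.043 cmH2O·s/L.
C = Vt/(Pplat − PEEP) = 490.0 / (24.2 − 11) = 490.0/13.2 = 37.121 mL/cmH2O.
τ = R × C = 9.043 × 0.03712 L/cmH2O = 0.3357 s.
Fraction remaining = e^(−Te/τ) = e^(−0.44/0.3357) = 0.2696.
Trapped volume = 490.0 × 0.2696 = 132.1 mL.

132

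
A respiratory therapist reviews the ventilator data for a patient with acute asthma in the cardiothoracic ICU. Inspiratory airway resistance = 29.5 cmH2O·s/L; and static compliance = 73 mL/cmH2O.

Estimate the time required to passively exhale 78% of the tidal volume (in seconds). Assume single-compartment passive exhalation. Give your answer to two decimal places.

3.26

τ = R × C = 29.5 × 73 mL/cmH2O = 29.5 × 0.073 L/cmH2O = 2.154 s.
Exhaled fraction f = 1 − e^(−t/τ) → t = −τ·ln(1 − f) = −2.154·ln(0.22) = 3.261 s.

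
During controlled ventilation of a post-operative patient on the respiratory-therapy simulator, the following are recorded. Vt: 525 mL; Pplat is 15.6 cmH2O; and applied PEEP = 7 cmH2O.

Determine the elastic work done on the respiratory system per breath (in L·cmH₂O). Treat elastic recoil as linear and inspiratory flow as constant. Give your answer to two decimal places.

2.26

Elastic work ≈ ½ × (Pplat − PEEP) × Vt = 0.5 × (15.6 − 7) × 0.525 L = 0.5 × 8.6 × 0.525 = 2.258 L·cmH2O.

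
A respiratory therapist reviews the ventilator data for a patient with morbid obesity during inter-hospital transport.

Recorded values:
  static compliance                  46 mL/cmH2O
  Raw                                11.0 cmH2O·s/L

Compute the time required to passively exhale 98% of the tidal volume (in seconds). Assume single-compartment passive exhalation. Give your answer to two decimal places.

1.98

τ = R × C = 11.0 × 46 mL/cmH2O = 11.0 × 0.046 L/cmH2O = 0.506 s.
Exhaled fraction f = 1 − e^(−t/τ) → t = −τ·ln(1 − f) = −0.506·ln(0.02) = 1.979 s.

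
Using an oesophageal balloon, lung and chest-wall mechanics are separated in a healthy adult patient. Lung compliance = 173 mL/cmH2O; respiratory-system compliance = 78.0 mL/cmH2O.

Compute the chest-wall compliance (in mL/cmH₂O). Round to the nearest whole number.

142

1/Ccw = 1/Crs − 1/CL.
1/Ccw = 1/78.0 − 1/173 = 0.00704.
Ccw = 142.05 mL/cmH2O.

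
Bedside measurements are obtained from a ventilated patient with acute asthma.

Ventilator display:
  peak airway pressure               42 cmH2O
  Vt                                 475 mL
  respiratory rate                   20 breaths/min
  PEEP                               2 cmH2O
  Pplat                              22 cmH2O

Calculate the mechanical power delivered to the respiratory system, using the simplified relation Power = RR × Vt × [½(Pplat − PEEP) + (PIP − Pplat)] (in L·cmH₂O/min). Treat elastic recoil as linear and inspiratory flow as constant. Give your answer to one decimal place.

Per-breath work = Vt × [½(Pplat−PEEP) + (PIP−Pplat)] = 0.475 × [0.5×20.0 + 20.0] = 0.475 × 30.0 = 14.25 L·cmH2O.
Power = 20 × 14.25 = 285.0 L·cmH2O/min.

285.0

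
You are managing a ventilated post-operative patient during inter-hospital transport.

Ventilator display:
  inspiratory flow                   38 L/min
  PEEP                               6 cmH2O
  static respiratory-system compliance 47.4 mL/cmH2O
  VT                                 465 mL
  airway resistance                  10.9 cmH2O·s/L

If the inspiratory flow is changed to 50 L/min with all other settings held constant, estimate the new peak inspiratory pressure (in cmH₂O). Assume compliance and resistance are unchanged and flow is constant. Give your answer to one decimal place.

Flow: 38 L/min ÷ 60 = 0.6333 L/s.
New flow: 50 L/min ÷ 60 = 0.8333 L/s.
PIP = Vt/C + R·V̇ + PEEP (constant-flow equation of motion).
Only the resistive term changes: ΔPIP = R × ΔV̇ = 10.9 × (0.8333 − 0.6333) = 10.9 × 0.2 = 2.18 cmH2O.
Original PIP = 465/47.4 + 10.9×0.6333 + 6 = 22.713 cmH2O; new PIP = 22.713 + (2.18) = 24.893 cmH2O.

24.9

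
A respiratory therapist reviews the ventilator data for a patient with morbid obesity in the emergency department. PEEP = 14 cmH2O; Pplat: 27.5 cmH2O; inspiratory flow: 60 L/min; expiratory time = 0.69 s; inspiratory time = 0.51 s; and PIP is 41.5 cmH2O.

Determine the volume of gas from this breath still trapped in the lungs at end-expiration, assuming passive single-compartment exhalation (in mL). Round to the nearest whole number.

Flow: 60 L/min ÷ 60 = 1 L/s.
Vt = flow × Ti = 1 L/s × 0.51 s × 1000 mL/L = 510.0 mL.
R = (PIP − Pplat)/V̇ = (41.5 − 27.5) / 1 = 14.0/1 = 14.0 cmH2O·s/L.
C = Vt/(Pplat − PEEP) = 510.0 / (27.5 − 14) = 510.0/13.5 = 37.778 mL/cmH2O.
τ = R × C = 14.0 × 0.03778 L/cmH2O = 0.5289 s.
Fraction remaining = e^(−Te/τ) = e^(−0.69/0.5289) = 0.2713.
Trapped volume = 510.0 × 0.2713 = 138.36 mL.

138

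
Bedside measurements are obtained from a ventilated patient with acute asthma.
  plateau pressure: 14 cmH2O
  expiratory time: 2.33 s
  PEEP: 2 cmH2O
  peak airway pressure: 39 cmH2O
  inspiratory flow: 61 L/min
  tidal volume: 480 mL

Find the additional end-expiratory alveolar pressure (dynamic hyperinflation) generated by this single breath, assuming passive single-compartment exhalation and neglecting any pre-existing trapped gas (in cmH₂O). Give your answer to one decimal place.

Flow: 61 L/min ÷ 60 = 1.0167 L/s.
R = (PIP − Pplat)/V̇ = (39 − 14) / 1.0167 = 25.0/1.0167 = 24.589 cmH2O·s/L.
C = Vt/(Pplat − PEEP) = 480.0 / (14 − 2) = 480.0/12.0 = 40.0 mL/cmH2O.
τ = R × C = 24.589 × 0.04 L/cmH2O = 0.9836 s.
Fraction remaining = e^(−Te/τ) = e^(−2.33/0.9836) = 0.09359; trapped volume = 480.0 × 0.09359 = 44.923 mL.
Additional alveolar pressure from trapping ≈ V_trapped / C = 44.923 / 40.0 = 1.123 cmH2O.

1.1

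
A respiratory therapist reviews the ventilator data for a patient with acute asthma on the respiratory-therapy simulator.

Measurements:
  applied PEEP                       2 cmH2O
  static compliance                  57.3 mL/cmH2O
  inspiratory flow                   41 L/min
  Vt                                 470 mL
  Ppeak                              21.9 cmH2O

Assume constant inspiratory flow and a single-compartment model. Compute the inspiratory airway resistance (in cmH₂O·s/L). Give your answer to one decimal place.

Flow: 41 L/min ÷ 60 = 0.6833 L/s.
Equation of motion (constant flow): PIP = Vt/C + R·V̇ + PEEP.
R·V̇ = PIP − Vt/C − PEEP = 21.9 − 470/57.3 − 2 = 21.9 − 8.202 − 2 = 11.698 cmH2O.
R = 11.698 / 0.6833 = 17.12 cmH2O·s/L.

17.1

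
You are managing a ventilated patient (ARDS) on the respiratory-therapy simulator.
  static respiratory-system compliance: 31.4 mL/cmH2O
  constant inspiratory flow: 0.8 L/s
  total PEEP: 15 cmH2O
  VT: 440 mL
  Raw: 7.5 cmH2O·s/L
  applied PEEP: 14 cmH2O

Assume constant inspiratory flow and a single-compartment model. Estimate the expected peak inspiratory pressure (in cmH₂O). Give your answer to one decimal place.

Total PEEP = 15 cmH2O (set 14 + intrinsic 1); this is the baseline alveolar pressure.
Equation of motion (constant flow): PIP = Vt/C + R·V̇ + PEEP.
PIP = 440/31.4 + 7.5×0.8 + 15 = 14.013 + 6.0 + 15 = 35.013 cmH2O.

35.0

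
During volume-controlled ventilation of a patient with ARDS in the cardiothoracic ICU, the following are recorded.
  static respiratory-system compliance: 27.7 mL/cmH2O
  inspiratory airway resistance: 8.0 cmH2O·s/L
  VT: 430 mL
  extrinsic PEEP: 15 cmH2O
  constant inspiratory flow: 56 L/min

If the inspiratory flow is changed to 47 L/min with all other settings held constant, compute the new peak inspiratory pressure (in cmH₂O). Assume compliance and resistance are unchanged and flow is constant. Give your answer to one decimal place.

Flow: 56 L/min ÷ 60 = 0.9333 L/s.
New flow: 47 L/min ÷ 60 = 0.7833 L/s.
PIP = Vt/C + R·V̇ + PEEP (constant-flow equation of motion).
Only the resistive term changes: ΔPIP = R × ΔV̇ = 8.0 × (0.7833 − 0.9333) = 8.0 × -0.15 = -1.2 cmH2O.
Original PIP = 430/27.7 + 8.0×0.9333 + 15 = 37.99 cmH2O; new PIP = 37.99 + (-1.2) = 36.79 cmH2O.

36.8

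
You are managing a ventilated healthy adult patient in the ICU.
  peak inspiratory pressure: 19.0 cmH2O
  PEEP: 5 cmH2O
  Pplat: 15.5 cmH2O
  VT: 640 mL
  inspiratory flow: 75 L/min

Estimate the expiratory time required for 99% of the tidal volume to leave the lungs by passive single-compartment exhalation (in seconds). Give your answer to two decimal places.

Flow: 75 L/min ÷ 60 = 1.25 L/s.
R = (PIP − Pplat)/V̇ = (19.0 − 15.5) / 1.25 = 3.5/1.25 = 2.8 cmH2O·s/L.
C = Vt/(Pplat − PEEP) = 640.0 / (15.5 − 5) = 640.0/10.5 = 60.952 mL/cmH2O.
τ = R × C = 2.8 × 0.06095 L/cmH2O = 0.1707 s.
t = −τ·ln(1 − 0.99) = −0.1707·ln(0.01) = 0.7861 s.

0.79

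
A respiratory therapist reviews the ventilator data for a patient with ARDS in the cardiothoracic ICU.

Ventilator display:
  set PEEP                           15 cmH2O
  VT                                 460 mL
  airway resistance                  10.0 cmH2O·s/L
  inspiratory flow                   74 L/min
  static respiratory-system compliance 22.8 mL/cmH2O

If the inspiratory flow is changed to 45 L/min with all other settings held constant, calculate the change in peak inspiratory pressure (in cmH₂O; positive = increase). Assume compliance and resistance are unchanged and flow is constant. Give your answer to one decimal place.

-4.8

Flow: 74 L/min ÷ 60 = 1.2333 L/s.
New flow: 45 L/min ÷ 60 = 0.75 L/s.
PIP = Vt/C + R·V̇ + PEEP (constant-flow equation of motion).
Only the resistive term changes: ΔPIP = R × ΔV̇ = 10.0 × (0.75 − 1.2333) = 10.0 × -0.4833 = -4.833 cmH2O.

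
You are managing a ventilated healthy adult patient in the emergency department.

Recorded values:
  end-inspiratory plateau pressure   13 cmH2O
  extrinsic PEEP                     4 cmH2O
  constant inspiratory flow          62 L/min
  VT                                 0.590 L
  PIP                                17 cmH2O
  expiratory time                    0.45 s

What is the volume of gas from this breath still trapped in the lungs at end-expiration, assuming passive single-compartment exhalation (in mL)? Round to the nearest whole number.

Flow: 62 L/min ÷ 60 = 1.0333 L/s.
R = (PIP − Pplat)/V̇ = (17 − 13) / 1.0333 = 4.0/1.0333 = 3.871 cmH2O·s/L.
C = Vt/(Pplat − PEEP) = 590.0 / (13 − 4) = 590.0/9.0 = 65.556 mL/cmH2O.
τ = R × C = 3.871 × 0.06556 L/cmH2O = 0.2538 s.
Fraction remaining = e^(−Te/τ) = e^(−0.45/0.2538) = 0.1698.
Trapped volume = 590.0 × 0.1698 = 100.18 mL.

100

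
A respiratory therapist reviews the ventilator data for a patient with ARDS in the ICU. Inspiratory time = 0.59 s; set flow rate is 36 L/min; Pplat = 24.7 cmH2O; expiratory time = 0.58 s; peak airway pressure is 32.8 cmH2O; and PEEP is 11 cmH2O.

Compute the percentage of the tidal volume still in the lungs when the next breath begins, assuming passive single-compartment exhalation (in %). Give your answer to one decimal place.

19.0

Flow: 36 L/min ÷ 60 = 0.6 L/s.
Vt = flow × Ti = 0.6 L/s × 0.59 s × 1000 mL/L = 354.0 mL.
R = (PIP − Pplat)/V̇ = (32.8 − 24.7) / 0.6 = 8.1/0.6 = 13.5 cmH2O·s/L.
C = Vt/(Pplat − PEEP) = 354.0 / (24.7 − 11) = 354.0/13.7 = 25.839 mL/cmH2O.
τ = R × C = 13.5 × 0.02584 L/cmH2O = 0.3488 s.
Fraction remaining at end-expiration = e^(−Te/τ) = e^(−0.58/0.3488) = 0.1896 → 18.96%.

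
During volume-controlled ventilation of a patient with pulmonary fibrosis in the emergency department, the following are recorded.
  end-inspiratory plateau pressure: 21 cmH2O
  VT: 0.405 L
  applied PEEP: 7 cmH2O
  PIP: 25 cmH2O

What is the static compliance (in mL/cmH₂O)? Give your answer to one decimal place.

28.9

Cstat = Vt / (Pplat − PEEP) = 405 / (21 − 7) = 405 / 14.0 = 28.929 mL/cmH2O.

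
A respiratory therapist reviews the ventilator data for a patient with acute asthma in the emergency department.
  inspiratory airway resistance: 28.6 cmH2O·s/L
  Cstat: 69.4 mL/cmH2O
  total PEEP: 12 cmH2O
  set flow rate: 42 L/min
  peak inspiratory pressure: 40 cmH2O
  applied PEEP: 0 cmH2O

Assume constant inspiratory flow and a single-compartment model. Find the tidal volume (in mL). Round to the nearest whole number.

554

Flow: 42 L/min ÷ 60 = 0.7 L/s.
Total PEEP = 12 cmH2O (set 0 + intrinsic 12); this is the baseline alveolar pressure.
Equation of motion (constant flow): PIP = Vt/C + R·V̇ + PEEP.
Vt/C = PIP − R·V̇ − PEEP = 40 − 20.02 − 12 = 7.98 cmH2O.
Vt = C × 7.98 = 69.4 × 7.98 = 553.81 mL.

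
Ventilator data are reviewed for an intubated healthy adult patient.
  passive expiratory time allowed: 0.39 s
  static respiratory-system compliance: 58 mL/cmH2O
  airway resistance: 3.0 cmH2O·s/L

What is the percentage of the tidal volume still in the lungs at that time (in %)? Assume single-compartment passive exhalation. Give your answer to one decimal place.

10.6

τ = R × C = 3.0 × 58 mL/cmH2O = 3.0 × 0.058 L/cmH2O = 0.174 s.
Passive exhalation: V(t)/V₀ = e^(−t/τ) = e^(−0.39/0.174) = 0.1063.
Fraction remaining = 0.1063 → 10.63%.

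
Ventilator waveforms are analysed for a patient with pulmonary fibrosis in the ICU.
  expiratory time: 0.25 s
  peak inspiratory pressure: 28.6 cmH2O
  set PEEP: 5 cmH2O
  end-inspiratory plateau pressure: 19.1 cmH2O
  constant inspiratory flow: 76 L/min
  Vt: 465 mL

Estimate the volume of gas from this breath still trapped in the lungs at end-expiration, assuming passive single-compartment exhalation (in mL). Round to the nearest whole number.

169

Flow: 76 L/min ÷ 60 = 1.2667 L/s.
R = (PIP − Pplat)/V̇ = (28.6 − 19.1) / 1.2667 = 9.5/1.2667 = 7.5 cmH2O·s/L.
C = Vt/(Pplat − PEEP) = 465.0 / (19.1 − 5) = 465.0/14.1 = 32.979 mL/cmH2O.
τ = R × C = 7.5 × 0.03298 L/cmH2O = 0.2474 s.
Fraction remaining = e^(−Te/τ) = e^(−0.25/0.2474) = 0.364.
Trapped volume = 465.0 × 0.364 = 169.26 mL.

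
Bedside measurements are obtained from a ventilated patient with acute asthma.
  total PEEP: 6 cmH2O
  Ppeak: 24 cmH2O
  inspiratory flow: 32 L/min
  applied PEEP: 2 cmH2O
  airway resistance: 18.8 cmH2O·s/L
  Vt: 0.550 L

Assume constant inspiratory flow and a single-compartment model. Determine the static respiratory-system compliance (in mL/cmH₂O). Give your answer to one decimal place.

69.0

Flow: 32 L/min ÷ 60 = 0.5333 L/s.
Total PEEP = 6 cmH2O (set 2 + intrinsic 4); this is the baseline alveolar pressure.
Equation of motion (constant flow): PIP = Vt/C + R·V̇ + PEEP.
Vt/C = PIP − R·V̇ − PEEP = 24 − 18.8×0.5333 − 6 = 24 − 10.026 − 6 = 7.974 cmH2O.
C = Vt / 7.974 = 550 / 7.974 = 68.974 mL/cmH2O.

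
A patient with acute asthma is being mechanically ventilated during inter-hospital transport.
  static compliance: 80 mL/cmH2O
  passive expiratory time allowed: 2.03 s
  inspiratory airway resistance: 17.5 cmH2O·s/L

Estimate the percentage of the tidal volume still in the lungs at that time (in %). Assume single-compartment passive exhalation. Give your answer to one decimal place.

23.5

τ = R × C = 17.5 × 80 mL/cmH2O = 17.5 × 0.080 L/cmH2O = 1.4 s.
Passive exhalation: V(t)/V₀ = e^(−t/τ) = e^(−2.03/1.4) = 0.2346.
Fraction remaining = 0.2346 → 23.46%.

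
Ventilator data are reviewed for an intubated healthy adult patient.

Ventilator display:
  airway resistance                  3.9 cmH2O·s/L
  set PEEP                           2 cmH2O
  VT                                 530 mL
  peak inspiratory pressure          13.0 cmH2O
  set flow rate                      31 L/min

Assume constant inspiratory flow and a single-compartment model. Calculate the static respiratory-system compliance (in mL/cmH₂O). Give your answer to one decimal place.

Flow: 31 L/min ÷ 60 = 0.5167 L/s.
Equation of motion (constant flow): PIP = Vt/C + R·V̇ + PEEP.
Vt/C = PIP − R·V̇ − PEEP = 13.0 − 3.9×0.5167 − 2 = 13.0 − 2.015 − 2 = 8.985 cmH2O.
C = Vt / 8.985 = 530 / 8.985 = 58.987 mL/cmH2O.

59.0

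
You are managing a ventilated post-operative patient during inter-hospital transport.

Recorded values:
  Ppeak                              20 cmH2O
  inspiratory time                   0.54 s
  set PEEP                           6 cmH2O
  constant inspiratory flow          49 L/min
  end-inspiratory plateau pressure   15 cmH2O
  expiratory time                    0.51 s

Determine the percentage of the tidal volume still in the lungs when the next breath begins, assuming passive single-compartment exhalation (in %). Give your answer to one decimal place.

18.3

Flow: 49 L/min ÷ 60 = 0.8167 L/s.
Vt = flow × Ti = 0.8167 L/s × 0.54 s × 1000 mL/L = 441.02 mL.
R = (PIP − Pplat)/V̇ = (20 − 15) / 0.8167 = 5.0/0.8167 = 6.122 cmH2O·s/L.
C = Vt/(Pplat − PEEP) = 441.02 / (15 − 6) = 441.02/9.0 = 49.002 mL/cmH2O.
τ = R × C = 6.122 × 0.049 L/cmH2O = 0.3 s.
Fraction remaining at end-expiration = e^(−Te/τ) = e^(−0.51/0.3) = 0.1827 → 18.27%.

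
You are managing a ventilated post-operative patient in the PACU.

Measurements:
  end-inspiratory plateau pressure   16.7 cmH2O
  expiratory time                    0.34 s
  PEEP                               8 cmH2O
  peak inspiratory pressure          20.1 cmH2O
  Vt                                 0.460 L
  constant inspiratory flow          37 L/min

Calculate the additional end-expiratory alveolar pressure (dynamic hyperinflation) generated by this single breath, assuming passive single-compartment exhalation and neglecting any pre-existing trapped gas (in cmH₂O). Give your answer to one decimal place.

2.7

Flow: 37 L/min ÷ 60 = 0.6167 L/s.
R = (PIP − Pplat)/V̇ = (20.1 − 16.7) / 0.6167 = 3.4/0.6167 = 5.513 cmH2O·s/L.
C = Vt/(Pplat − PEEP) = 460.0 / (16.7 − 8) = 460.0/8.7 = 52.874 mL/cmH2O.
τ = R × C = 5.513 × 0.05287 L/cmH2O = 0.2915 s.
Fraction remaining = e^(−Te/τ) = e^(−0.34/0.2915) = 0.3115; trapped volume = 460.0 × 0.3115 = 143.29 mL.
Additional alveolar pressure from trapping ≈ V_trapped / C = 143.29 / 52.874 = 2.71 cmH2O.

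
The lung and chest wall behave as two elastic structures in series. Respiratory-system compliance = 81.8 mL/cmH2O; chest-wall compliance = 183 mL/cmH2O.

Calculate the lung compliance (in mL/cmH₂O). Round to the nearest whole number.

148

1/CL = 1/Crs − 1/Ccw.
1/CL = 1/81.8 − 1/183 = 0.00676.
CL = 147.93 mL/cmH2O.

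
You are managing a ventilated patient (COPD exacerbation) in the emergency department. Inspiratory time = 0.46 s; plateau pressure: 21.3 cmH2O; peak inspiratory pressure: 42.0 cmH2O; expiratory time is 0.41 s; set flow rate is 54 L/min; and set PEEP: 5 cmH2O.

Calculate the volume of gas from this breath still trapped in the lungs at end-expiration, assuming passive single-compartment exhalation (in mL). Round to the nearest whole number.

Flow: 54 L/min ÷ 60 = 0.9 L/s.
Vt = flow × Ti = 0.9 L/s × 0.46 s × 1000 mL/L = 414.0 mL.
R = (PIP − Pplat)/V̇ = (42.0 − 21.3) / 0.9 = 20.7/0.9 = 23.0 cmH2O·s/L.
C = Vt/(Pplat − PEEP) = 414.0 / (21.3 − 5) = 414.0/16.3 = 25.399 mL/cmH2O.
τ = R × C = 23.0 × 0.0254 L/cmH2O = 0.5842 s.
Fraction remaining = e^(−Te/τ) = e^(−0.41/0.5842) = 0.4957.
Trapped volume = 414.0 × 0.4957 = 205.22 mL.

205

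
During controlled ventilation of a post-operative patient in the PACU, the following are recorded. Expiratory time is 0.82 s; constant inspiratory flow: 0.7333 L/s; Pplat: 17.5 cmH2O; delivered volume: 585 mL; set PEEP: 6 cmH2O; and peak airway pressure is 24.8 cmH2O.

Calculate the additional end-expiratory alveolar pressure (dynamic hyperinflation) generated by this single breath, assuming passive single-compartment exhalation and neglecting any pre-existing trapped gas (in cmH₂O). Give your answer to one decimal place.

2.3

R = (PIP − Pplat)/V̇ = (24.8 − 17.5) / 0.7333 = 7.3/0.7333 = 9.955 cmH2O·s/L.
C = Vt/(Pplat − PEEP) = 585.0 / (17.5 − 6) = 585.0/11.5 = 50.87 mL/cmH2O.
τ = R × C = 9.955 × 0.05087 L/cmH2O = 0.5064 s.
Fraction remaining = e^(−Te/τ) = e^(−0.82/0.5064) = 0.198; trapped volume = 585.0 × 0.198 = 115.83 mL.
Additional alveolar pressure from trapping ≈ V_trapped / C = 115.83 / 50.87 = 2.277 cmH2O.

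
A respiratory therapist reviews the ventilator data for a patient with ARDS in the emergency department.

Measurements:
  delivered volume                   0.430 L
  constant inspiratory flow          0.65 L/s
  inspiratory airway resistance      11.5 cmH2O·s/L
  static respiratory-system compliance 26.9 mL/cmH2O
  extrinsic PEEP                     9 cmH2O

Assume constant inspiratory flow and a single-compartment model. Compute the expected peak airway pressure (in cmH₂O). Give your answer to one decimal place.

Equation of motion (constant flow): PIP = Vt/C + R·V̇ + PEEP.
PIP = 430/26.9 + 11.5×0.65 + 9 = 15.985 + 7.475 + 9 = 32.46 cmH2O.

32.5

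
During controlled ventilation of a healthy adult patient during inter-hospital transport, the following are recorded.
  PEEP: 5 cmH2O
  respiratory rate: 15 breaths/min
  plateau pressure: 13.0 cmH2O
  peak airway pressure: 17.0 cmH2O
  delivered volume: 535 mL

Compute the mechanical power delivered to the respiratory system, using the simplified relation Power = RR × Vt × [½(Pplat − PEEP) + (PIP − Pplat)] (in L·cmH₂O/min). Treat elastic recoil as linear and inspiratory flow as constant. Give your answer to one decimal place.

Per-breath work = Vt × [½(Pplat−PEEP) + (PIP−Pplat)] = 0.535 × [0.5×8.0 + 4.0] = 0.535 × 8.0 = 4.28 L·cmH2O.
Power = 15 × 4.28 = 64.2 L·cmH2O/min.

64.2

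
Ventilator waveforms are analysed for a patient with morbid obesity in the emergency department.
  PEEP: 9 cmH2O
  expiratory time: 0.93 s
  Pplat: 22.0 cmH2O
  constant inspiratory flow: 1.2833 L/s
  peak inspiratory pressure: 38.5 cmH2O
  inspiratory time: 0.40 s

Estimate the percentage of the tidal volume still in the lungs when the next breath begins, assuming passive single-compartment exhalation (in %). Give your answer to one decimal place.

Vt = flow × Ti = 1.2833 L/s × 0.40 s × 1000 mL/L = 513.32 mL.
R = (PIP − Pplat)/V̇ = (38.5 − 22.0) / 1.2833 = 16.5/1.2833 = 12.857 cmH2O·s/L.
C = Vt/(Pplat − PEEP) = 513.32 / (22.0 − 9) = 513.32/13.0 = 39.486 mL/cmH2O.
τ = R × C = 12.857 × 0.03949 L/cmH2O = 0.5077 s.
Fraction remaining at end-expiration = e^(−Te/τ) = e^(−0.93/0.5077) = 0.1601 → 16.01%.

16.0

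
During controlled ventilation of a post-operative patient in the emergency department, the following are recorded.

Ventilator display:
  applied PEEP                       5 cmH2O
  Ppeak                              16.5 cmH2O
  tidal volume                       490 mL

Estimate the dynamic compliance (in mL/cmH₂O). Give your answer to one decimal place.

Dynamic compliance = Vt / (PIP − PEEP) = 490 / (16.5 − 5) = 490 / 11.5 = 42.609 mL/cmH2O.

42.6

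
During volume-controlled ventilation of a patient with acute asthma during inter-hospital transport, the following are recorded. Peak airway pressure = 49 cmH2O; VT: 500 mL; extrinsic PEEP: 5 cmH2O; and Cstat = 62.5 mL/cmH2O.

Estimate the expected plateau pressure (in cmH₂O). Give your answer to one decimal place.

13.0

Pplat = PEEP + Vt / Cstat = 5 + 500 / 62.5 = 5 + 8.0 = 13.0 cmH2O.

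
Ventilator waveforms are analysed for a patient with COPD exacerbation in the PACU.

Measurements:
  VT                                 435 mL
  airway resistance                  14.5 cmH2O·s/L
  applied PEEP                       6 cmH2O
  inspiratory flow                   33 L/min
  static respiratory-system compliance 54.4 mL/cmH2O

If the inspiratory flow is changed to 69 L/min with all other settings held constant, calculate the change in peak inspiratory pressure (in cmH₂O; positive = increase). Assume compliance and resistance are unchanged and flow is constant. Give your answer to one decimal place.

Flow: 33 L/min ÷ 60 = 0.55 L/s.
New flow: 69 L/min ÷ 60 = 1.15 L/s.
PIP = Vt/C + R·V̇ + PEEP (constant-flow equation of motion).
Only the resistive term changes: ΔPIP = R × ΔV̇ = 14.5 × (1.15 − 0.55) = 14.5 × 0.6 = 8.7 cmH2O.

8.7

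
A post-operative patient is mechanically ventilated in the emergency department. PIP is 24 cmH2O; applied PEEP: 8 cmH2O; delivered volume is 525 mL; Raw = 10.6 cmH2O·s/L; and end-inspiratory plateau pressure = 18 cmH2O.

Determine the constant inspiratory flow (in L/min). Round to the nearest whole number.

flow = (PIP − Pplat) / Raw = (24 − 18) / 10.6 = 0.566 L/s × 60 = 33.96 L/min.

34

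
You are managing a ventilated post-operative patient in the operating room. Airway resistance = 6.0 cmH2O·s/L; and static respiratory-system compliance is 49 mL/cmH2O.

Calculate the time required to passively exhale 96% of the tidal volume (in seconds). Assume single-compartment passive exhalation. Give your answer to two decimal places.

τ = R × C = 6.0 × 49 mL/cmH2O = 6.0 × 0.049 L/cmH2O = 0.294 s.
Exhaled fraction f = 1 − e^(−t/τ) → t = −τ·ln(1 − f) = −0.294·ln(0.04) = 0.9463 s.

0.95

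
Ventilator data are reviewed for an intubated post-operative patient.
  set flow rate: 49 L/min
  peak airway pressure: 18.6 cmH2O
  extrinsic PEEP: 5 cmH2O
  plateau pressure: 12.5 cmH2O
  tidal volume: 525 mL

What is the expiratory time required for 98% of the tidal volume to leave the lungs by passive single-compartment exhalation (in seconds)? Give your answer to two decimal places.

Flow: 49 L/min ÷ 60 = 0.8167 L/s.
R = (PIP − Pplat)/V̇ = (18.6 − 12.5) / 0.8167 = 6.1/0.8167 = 7.469 cmH2O·s/L.
C = Vt/(Pplat − PEEP) = 525.0 / (12.5 − 5) = 525.0/7.5 = 70.0 mL/cmH2O.
τ = R × C = 7.469 × 0.07 L/cmH2O = 0.5228 s.
t = −τ·ln(1 − 0.98) = −0.5228·ln(0.02) = 2.045 s.

2.05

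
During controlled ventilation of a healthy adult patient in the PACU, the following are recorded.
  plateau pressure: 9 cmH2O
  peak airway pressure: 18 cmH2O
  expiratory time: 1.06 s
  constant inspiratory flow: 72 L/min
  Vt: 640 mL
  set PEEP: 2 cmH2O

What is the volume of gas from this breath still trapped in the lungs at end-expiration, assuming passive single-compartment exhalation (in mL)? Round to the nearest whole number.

136

Flow: 72 L/min ÷ 60 = 1.2 L/s.
R = (PIP − Pplat)/V̇ = (18 − 9) / 1.2 = 9.0/1.2 = 7.5 cmH2O·s/L.
C = Vt/(Pplat − PEEP) = 640.0 / (9 − 2) = 640.0/7.0 = 91.429 mL/cmH2O.
τ = R × C = 7.5 × 0.09143 L/cmH2O = 0.6857 s.
Fraction remaining = e^(−Te/τ) = e^(−1.06/0.6857) = 0.2131.
Trapped volume = 640.0 × 0.2131 = 136.38 mL.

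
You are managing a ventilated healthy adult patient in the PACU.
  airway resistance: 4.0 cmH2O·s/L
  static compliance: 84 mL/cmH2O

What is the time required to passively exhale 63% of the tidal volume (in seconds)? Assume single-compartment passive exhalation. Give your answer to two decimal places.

τ = R × C = 4.0 × 84 mL/cmH2O = 4.0 × 0.084 L/cmH2O = 0.336 s.
Exhaled fraction f = 1 − e^(−t/τ) → t = −τ·ln(1 − f) = −0.336·ln(0.37) = 0.3341 s.

0.33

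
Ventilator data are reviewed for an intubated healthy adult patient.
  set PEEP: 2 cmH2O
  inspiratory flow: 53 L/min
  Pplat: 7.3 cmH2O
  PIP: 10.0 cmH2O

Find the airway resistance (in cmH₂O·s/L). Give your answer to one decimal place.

Flow: 53 L/min ÷ 60 = 0.8833 L/s.
Raw = (PIP − Pplat) / flow = (10.0 − 7.3) / 0.8833 = 2.7 / 0.8833 = 3.057 cmH2O·s/L.

3.1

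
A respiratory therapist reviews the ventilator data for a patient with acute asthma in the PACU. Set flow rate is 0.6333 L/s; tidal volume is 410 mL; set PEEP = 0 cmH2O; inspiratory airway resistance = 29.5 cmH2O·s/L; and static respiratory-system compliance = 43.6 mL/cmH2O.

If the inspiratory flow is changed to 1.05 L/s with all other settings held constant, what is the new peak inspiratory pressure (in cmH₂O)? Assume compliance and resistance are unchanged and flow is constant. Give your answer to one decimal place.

PIP = Vt/C + R·V̇ + PEEP (constant-flow equation of motion).
Only the resistive term changes: ΔPIP = R × ΔV̇ = 29.5 × (1.05 − 0.6333) = 29.5 × 0.4167 = 12.293 cmH2O.
Original PIP = 410/43.6 + 29.5×0.6333 + 0 = 28.086 cmH2O; new PIP = 28.086 + (12.293) = 40.379 cmH2O.

40.4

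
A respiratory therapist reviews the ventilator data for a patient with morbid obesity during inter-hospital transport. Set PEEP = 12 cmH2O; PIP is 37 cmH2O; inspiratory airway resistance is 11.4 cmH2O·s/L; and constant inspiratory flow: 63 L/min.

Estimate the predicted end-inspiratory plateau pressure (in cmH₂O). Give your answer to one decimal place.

25.0

Flow: 63 L/min ÷ 60 = 1.05 L/s.
Pplat = PIP − Raw × flow = 37 − 11.4 × 1.05 = 37 − 11.97 = 25.03 cmH2O.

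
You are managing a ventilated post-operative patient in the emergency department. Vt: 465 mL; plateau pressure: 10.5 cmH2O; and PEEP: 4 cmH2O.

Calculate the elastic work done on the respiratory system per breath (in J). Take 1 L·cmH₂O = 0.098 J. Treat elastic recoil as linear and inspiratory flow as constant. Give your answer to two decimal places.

0.15

Elastic work ≈ ½ × (Pplat − PEEP) × Vt = 0.5 × (10.5 − 4) × 0.465 L = 0.5 × 6.5 × 0.465 = 1.511 L·cmH2O.
× 0.098 J/(L·cmH2O) → 0.1481 J.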